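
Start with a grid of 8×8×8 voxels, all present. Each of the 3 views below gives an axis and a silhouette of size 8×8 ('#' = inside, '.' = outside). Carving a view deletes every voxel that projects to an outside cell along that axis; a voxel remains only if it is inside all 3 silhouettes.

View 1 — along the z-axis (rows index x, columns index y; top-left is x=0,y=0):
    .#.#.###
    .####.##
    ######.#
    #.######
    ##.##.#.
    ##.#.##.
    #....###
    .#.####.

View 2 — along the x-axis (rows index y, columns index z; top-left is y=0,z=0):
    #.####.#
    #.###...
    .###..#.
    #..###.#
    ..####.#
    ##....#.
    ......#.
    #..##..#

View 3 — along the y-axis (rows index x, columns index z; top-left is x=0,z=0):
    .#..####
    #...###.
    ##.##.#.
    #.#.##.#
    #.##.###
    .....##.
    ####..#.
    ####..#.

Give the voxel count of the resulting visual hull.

initial block: 8^3 = 512
step 1: project along z, AND mask (44/64) → |grid| = 352
step 2: project along x, AND mask (32/64) → |grid| = 171
step 3: project along y, AND mask (37/64) → |grid| = 99

99 voxels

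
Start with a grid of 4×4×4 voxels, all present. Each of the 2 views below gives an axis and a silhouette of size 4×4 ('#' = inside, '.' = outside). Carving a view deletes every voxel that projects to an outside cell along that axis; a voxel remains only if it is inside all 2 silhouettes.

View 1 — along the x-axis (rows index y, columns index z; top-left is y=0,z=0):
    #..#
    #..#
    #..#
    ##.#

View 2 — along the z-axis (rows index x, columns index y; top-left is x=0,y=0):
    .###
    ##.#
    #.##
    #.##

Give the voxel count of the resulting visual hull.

initial block: 4^3 = 64
carve view 1 (along x, YZ-mask fill 9/16): 36 voxels remain
carve view 2 (along z, XY-mask fill 12/16): 28 voxels remain

28 voxels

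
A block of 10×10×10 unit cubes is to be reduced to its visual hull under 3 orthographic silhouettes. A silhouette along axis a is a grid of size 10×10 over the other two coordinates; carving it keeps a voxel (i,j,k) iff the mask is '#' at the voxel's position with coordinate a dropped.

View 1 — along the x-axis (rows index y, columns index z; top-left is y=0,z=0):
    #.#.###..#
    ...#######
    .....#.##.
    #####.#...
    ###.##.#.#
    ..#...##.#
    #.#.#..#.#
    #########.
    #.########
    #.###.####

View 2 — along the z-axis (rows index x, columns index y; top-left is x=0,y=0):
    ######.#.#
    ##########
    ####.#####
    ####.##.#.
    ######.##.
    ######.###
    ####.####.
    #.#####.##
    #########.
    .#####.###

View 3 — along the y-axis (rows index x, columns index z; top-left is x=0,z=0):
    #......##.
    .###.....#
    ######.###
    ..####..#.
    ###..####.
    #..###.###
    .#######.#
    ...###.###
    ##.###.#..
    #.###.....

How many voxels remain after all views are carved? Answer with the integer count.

309 voxels

before carving: 1000 voxels (10×10×10)
after view 1 [x-axis, 64 of 100 cells solid] → remaining = 640
after view 2 [z-axis, 84 of 100 cells solid] → remaining = 527
after view 3 [y-axis, 59 of 100 cells solid] → remaining = 309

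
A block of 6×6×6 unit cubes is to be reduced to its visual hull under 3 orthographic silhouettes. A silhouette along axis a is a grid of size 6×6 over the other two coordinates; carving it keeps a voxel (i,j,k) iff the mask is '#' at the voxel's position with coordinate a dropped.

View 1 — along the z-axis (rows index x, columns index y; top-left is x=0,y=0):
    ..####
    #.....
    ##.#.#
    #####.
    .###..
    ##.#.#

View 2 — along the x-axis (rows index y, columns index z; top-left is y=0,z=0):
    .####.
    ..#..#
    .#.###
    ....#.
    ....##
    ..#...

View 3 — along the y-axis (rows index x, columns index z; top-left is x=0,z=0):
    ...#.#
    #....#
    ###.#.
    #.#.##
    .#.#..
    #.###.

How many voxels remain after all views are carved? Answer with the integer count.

start: 6×6×6 = 216 voxels
[1] z-view keeps 21 columns → grid now 126
[2] x-view keeps 14 columns → grid now 48
[3] y-view keeps 18 columns → grid now 26

voxel count = 26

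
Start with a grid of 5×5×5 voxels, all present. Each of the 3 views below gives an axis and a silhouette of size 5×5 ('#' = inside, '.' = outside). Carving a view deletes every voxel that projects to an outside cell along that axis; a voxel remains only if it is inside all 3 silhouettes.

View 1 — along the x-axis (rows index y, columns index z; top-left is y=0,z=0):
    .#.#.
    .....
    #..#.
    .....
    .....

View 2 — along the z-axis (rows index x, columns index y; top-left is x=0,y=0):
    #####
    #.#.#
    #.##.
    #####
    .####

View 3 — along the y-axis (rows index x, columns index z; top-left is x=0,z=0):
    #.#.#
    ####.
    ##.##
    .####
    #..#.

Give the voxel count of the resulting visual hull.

before carving: 125 voxels (5×5×5)
after view 1 [x-axis, 4 of 25 cells solid] → remaining = 20
after view 2 [z-axis, 20 of 25 cells solid] → remaining = 18
after view 3 [y-axis, 17 of 25 cells solid] → remaining = 14

14 voxels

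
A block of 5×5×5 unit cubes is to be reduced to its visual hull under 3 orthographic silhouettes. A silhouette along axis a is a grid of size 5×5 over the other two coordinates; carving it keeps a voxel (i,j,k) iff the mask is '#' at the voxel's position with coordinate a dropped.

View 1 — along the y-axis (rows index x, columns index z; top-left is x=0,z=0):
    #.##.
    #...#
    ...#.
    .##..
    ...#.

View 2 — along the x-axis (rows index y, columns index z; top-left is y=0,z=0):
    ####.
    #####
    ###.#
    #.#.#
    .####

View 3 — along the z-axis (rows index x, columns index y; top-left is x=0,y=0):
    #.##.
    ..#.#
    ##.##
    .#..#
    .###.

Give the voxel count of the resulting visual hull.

|visual hull| = 18

initial block: 5^3 = 125
step 1: project along y, AND mask (9/25) → |grid| = 45
step 2: project along x, AND mask (20/25) → |grid| = 35
step 3: project along z, AND mask (14/25) → |grid| = 18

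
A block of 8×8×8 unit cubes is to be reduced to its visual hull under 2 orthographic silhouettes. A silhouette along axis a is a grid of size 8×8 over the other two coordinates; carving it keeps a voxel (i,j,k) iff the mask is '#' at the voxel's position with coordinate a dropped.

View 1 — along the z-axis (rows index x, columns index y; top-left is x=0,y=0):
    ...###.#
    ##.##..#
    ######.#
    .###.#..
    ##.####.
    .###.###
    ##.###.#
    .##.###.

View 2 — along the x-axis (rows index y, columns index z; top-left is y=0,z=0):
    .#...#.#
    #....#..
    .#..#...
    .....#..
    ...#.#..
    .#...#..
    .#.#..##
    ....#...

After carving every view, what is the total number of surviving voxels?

start: 8×8×8 = 512 voxels
V1 z: intersect with XY mask (43 set) -- 344 left
V2 x: intersect with YZ mask (17 set) -- 84 left

remaining voxels: 84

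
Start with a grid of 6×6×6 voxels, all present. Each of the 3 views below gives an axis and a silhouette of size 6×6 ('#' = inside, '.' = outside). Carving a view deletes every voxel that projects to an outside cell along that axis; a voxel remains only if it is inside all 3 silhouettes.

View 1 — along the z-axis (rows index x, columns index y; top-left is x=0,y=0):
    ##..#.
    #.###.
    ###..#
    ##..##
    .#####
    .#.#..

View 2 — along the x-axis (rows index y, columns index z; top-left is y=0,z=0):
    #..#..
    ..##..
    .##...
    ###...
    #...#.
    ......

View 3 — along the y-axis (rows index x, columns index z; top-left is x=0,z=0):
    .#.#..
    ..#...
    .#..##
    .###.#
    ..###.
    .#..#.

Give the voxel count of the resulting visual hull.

full grid |V| = 216
after view 1 [z-axis, 22 of 36 cells solid] → remaining = 132
after view 2 [x-axis, 11 of 36 cells solid] → remaining = 41
after view 3 [y-axis, 15 of 36 cells solid] → remaining = 14

14 voxels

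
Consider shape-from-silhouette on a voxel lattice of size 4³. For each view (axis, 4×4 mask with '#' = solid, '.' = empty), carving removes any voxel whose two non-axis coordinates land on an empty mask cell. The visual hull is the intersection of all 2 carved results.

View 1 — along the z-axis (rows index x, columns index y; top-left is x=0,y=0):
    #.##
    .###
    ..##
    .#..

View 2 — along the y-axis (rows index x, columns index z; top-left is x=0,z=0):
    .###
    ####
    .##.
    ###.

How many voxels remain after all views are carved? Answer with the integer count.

28 voxels

before carving: 64 voxels (4×4×4)
[1] z-view keeps 9 columns → grid now 36
[2] y-view keeps 12 columns → grid now 28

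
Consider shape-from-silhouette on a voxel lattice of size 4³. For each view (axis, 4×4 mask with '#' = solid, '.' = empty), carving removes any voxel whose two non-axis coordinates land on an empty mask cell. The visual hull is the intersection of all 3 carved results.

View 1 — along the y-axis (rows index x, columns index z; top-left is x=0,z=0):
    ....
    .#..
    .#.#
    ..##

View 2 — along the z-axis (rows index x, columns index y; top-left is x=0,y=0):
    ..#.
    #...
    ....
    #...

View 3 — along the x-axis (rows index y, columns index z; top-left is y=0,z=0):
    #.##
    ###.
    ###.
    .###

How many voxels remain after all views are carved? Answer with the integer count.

|visual hull| = 2

start: 4×4×4 = 64 voxels
carve view 1 (along y, XZ-mask fill 5/16): 20 voxels remain
carve view 2 (along z, XY-mask fill 3/16): 3 voxels remain
carve view 3 (along x, YZ-mask fill 12/16): 2 voxels remain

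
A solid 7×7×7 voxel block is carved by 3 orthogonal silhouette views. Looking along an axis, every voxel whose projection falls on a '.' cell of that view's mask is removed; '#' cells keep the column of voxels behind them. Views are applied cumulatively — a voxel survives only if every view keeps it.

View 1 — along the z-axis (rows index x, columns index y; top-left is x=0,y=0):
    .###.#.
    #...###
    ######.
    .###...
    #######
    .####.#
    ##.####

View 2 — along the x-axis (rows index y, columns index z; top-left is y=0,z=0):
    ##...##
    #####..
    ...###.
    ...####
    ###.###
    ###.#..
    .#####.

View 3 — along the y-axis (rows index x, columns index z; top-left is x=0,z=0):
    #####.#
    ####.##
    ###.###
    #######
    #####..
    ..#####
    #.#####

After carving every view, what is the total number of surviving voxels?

initial block: 7^3 = 343
carve view 1 (along z, XY-mask fill 35/49): 245 voxels remain
carve view 2 (along x, YZ-mask fill 31/49): 155 voxels remain
carve view 3 (along y, XZ-mask fill 41/49): 129 voxels remain

|visual hull| = 129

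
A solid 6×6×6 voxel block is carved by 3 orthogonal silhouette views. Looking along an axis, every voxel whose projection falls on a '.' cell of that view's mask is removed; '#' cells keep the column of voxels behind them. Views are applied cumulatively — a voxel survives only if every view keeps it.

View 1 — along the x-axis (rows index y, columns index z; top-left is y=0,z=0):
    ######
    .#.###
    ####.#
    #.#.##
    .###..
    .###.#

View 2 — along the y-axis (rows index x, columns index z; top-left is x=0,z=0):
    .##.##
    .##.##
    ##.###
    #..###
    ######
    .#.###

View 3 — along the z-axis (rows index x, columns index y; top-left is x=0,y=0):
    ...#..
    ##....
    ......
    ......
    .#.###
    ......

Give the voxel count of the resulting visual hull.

|visual hull| = 25

full grid |V| = 216
  1. axis=0 (YZ plane), |mask|=26  ⇒  voxels=156
  2. axis=1 (XZ plane), |mask|=27  ⇒  voxels=117
  3. axis=2 (XY plane), |mask|=7  ⇒  voxels=25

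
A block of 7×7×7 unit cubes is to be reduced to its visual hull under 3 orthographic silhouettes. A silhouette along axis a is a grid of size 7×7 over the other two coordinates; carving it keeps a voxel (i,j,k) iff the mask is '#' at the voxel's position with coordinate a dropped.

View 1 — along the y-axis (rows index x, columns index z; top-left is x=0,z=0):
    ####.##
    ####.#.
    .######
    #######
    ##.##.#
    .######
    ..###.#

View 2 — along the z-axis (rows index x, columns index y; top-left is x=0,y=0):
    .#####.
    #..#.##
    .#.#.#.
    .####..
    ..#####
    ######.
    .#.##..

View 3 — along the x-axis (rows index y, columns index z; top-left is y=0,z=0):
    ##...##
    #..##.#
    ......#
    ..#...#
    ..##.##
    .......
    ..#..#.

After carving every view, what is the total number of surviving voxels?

initial block: 7^3 = 343
after view 1 [y-axis, 39 of 49 cells solid] → remaining = 273
after view 2 [z-axis, 30 of 49 cells solid] → remaining = 169
after view 3 [x-axis, 17 of 49 cells solid] → remaining = 57

57 voxels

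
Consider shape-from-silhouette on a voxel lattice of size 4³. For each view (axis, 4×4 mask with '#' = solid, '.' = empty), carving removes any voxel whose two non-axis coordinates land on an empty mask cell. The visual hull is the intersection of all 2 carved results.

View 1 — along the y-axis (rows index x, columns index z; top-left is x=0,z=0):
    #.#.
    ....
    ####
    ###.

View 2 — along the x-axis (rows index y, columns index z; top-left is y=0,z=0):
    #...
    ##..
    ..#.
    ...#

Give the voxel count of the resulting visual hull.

remaining voxels: 12

before carving: 64 voxels (4×4×4)
  1. axis=1 (XZ plane), |mask|=9  ⇒  voxels=36
  2. axis=0 (YZ plane), |mask|=5  ⇒  voxels=12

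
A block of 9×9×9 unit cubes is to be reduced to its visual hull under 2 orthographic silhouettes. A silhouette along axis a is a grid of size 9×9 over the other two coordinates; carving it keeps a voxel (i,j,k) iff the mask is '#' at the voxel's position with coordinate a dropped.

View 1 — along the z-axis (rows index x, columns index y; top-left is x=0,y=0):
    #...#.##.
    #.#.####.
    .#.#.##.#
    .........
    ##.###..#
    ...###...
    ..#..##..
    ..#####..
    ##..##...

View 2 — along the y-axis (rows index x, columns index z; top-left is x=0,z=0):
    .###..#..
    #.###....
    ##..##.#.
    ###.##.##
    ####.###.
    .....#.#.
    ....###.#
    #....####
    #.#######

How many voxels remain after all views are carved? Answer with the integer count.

start: 9×9×9 = 729 voxels
[1] z-view keeps 36 columns → grid now 324
[2] y-view keeps 46 columns → grid now 182

|visual hull| = 182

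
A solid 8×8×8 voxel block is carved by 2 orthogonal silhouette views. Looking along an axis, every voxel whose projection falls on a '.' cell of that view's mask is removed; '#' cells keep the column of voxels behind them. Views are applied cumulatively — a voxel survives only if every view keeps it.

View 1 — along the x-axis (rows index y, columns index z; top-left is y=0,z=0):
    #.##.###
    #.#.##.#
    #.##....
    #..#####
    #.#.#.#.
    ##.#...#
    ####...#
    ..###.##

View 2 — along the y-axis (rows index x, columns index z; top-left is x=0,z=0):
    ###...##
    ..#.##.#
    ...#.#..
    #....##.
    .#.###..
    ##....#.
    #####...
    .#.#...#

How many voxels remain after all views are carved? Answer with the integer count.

134 voxels

start: 8×8×8 = 512 voxels
  1. axis=0 (YZ plane), |mask|=38  ⇒  voxels=304
  2. axis=1 (XZ plane), |mask|=29  ⇒  voxels=134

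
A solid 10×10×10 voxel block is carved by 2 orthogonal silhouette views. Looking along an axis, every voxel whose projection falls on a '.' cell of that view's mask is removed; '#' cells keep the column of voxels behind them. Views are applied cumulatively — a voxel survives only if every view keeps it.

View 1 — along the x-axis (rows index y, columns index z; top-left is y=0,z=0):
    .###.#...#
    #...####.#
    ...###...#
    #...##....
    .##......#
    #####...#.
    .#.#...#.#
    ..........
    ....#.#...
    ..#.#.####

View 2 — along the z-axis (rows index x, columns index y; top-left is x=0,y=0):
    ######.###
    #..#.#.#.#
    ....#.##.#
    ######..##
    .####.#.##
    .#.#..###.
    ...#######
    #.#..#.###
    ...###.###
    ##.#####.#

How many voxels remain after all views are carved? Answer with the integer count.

246 voxels

before carving: 1000 voxels (10×10×10)
step 1: project along x, AND mask (39/100) → |grid| = 390
step 2: project along z, AND mask (65/100) → |grid| = 246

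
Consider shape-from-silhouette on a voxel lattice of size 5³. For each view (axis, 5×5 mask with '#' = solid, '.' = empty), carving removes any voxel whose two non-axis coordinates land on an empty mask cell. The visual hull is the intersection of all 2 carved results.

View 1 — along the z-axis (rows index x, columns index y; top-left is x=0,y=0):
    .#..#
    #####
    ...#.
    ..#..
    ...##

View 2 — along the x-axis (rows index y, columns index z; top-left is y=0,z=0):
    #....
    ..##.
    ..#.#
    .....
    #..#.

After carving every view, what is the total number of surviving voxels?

15 voxels

before carving: 125 voxels (5×5×5)
[1] z-view keeps 11 columns → grid now 55
[2] x-view keeps 7 columns → grid now 15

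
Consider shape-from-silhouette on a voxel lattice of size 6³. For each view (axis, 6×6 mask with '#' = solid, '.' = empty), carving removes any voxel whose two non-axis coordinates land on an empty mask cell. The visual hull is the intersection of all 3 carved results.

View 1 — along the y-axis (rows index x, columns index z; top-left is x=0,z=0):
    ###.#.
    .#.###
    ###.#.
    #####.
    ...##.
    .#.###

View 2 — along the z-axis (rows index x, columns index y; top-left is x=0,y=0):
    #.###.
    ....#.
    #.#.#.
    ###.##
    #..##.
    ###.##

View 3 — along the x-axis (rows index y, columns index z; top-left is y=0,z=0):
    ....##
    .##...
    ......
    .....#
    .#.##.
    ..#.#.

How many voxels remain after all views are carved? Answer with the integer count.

start: 6×6×6 = 216 voxels
after view 1 [y-axis, 23 of 36 cells solid] → remaining = 138
after view 2 [z-axis, 21 of 36 cells solid] → remaining = 83
after view 3 [x-axis, 10 of 36 cells solid] → remaining = 27

voxel count = 27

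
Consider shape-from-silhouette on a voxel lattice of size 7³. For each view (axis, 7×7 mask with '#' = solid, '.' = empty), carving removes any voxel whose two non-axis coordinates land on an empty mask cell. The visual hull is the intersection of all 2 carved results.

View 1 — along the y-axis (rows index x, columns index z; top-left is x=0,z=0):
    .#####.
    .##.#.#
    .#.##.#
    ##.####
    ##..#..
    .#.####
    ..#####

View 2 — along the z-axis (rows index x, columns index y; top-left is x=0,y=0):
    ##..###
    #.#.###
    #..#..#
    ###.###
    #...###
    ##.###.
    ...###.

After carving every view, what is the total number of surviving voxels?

start: 7×7×7 = 343 voxels
V1 y: intersect with XZ mask (32 set) -- 224 left
V2 z: intersect with XY mask (31 set) -- 145 left

145 voxels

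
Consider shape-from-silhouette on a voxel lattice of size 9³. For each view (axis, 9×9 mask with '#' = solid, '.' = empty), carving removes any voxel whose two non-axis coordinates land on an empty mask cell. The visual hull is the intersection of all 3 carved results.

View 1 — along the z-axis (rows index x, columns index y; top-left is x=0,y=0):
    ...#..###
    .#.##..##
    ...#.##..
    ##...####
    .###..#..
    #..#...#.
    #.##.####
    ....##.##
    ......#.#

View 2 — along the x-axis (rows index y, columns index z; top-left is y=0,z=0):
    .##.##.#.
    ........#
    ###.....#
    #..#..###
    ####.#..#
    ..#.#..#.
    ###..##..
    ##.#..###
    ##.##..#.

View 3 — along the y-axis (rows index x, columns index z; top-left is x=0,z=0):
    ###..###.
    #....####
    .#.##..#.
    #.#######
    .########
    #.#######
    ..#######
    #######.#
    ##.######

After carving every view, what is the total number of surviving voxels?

before carving: 729 voxels (9×9×9)
V1 z: intersect with XY mask (38 set) -- 342 left
V2 x: intersect with YZ mask (40 set) -- 176 left
V3 y: intersect with XZ mask (62 set) -- 130 left

remaining voxels: 130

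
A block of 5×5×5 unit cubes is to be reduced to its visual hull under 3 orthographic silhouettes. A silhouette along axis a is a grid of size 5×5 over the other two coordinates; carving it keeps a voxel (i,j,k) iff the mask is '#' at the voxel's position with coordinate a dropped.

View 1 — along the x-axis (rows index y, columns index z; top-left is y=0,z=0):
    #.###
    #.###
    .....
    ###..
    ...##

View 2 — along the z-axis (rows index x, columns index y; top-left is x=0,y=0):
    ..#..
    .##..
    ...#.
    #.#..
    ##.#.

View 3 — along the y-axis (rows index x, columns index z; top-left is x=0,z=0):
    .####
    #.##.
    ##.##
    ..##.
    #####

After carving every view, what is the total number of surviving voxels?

before carving: 125 voxels (5×5×5)
carve view 1 (along x, YZ-mask fill 13/25): 65 voxels remain
carve view 2 (along z, XY-mask fill 9/25): 22 voxels remain
carve view 3 (along y, XZ-mask fill 18/25): 18 voxels remain

voxel count = 18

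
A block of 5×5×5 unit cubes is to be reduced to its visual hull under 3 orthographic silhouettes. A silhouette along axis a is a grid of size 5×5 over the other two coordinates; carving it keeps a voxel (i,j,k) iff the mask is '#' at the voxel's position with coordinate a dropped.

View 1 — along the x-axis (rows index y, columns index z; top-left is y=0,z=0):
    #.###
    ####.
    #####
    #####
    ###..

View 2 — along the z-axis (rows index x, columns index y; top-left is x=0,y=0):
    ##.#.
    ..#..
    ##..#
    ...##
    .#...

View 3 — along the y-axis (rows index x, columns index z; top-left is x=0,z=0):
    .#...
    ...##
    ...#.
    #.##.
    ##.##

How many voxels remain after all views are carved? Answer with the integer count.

before carving: 125 voxels (5×5×5)
carve view 1 (along x, YZ-mask fill 21/25): 105 voxels remain
carve view 2 (along z, XY-mask fill 10/25): 41 voxels remain
carve view 3 (along y, XZ-mask fill 11/25): 14 voxels remain

|visual hull| = 14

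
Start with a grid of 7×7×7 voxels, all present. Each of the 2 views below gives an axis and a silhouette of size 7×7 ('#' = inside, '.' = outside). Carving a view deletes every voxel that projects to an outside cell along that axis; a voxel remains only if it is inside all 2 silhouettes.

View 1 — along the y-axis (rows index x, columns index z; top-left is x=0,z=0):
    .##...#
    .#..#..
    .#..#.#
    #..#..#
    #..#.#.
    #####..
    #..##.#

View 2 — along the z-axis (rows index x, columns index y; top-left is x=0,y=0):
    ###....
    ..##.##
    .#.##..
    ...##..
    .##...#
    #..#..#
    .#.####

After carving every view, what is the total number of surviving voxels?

initial block: 7^3 = 343
carve view 1 (along y, XZ-mask fill 23/49): 161 voxels remain
carve view 2 (along z, XY-mask fill 23/49): 76 voxels remain

|visual hull| = 76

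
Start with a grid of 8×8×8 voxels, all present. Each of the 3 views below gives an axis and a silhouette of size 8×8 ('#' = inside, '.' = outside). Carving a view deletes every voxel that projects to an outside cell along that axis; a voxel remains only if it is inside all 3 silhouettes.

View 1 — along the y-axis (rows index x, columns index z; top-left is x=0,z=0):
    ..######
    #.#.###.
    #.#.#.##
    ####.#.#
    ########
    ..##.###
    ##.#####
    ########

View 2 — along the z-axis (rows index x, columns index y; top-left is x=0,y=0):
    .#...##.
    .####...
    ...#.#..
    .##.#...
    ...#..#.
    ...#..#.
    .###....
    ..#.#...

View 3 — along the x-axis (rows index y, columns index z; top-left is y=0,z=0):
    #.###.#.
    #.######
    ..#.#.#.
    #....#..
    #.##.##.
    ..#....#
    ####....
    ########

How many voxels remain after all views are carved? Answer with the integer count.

before carving: 512 voxels (8×8×8)
  1. axis=1 (XZ plane), |mask|=50  ⇒  voxels=400
  2. axis=2 (XY plane), |mask|=21  ⇒  voxels=129
  3. axis=0 (YZ plane), |mask|=36  ⇒  voxels=64

voxel count = 64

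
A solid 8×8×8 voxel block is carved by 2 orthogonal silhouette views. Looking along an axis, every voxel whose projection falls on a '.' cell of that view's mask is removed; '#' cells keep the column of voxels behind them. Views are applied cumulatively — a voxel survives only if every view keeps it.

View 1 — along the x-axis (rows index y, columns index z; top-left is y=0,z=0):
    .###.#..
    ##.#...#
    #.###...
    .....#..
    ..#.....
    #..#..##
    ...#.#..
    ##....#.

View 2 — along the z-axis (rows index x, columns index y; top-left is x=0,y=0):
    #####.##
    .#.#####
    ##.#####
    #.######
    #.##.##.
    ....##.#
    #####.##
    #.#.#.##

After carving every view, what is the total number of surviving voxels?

128 voxels

initial block: 8^3 = 512
  1. axis=0 (YZ plane), |mask|=23  ⇒  voxels=184
  2. axis=2 (XY plane), |mask|=47  ⇒  voxels=128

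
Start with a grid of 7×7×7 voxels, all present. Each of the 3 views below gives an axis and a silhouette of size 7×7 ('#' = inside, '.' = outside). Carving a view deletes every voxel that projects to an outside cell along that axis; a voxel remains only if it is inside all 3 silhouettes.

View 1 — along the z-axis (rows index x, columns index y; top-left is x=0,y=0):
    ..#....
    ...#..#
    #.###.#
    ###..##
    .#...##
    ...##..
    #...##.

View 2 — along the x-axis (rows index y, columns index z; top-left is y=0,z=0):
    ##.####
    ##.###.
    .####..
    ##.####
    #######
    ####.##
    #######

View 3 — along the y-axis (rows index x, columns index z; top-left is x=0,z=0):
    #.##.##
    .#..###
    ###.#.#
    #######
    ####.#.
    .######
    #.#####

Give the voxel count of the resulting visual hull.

before carving: 343 voxels (7×7×7)
after view 1 [z-axis, 21 of 49 cells solid] → remaining = 147
after view 2 [x-axis, 41 of 49 cells solid] → remaining = 125
after view 3 [y-axis, 38 of 49 cells solid] → remaining = 100

|visual hull| = 100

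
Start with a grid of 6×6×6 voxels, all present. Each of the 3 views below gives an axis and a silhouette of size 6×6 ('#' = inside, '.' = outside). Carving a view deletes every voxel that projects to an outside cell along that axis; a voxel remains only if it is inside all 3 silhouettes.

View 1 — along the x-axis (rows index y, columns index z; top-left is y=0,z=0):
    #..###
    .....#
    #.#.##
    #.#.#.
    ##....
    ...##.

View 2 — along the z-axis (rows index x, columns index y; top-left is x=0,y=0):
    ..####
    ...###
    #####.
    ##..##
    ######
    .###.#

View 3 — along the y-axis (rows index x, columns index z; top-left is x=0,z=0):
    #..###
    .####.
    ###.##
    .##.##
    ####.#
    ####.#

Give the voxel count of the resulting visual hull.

|visual hull| = 50

before carving: 216 voxels (6×6×6)
  1. axis=0 (YZ plane), |mask|=16  ⇒  voxels=96
  2. axis=2 (XY plane), |mask|=26  ⇒  voxels=67
  3. axis=1 (XZ plane), |mask|=27  ⇒  voxels=50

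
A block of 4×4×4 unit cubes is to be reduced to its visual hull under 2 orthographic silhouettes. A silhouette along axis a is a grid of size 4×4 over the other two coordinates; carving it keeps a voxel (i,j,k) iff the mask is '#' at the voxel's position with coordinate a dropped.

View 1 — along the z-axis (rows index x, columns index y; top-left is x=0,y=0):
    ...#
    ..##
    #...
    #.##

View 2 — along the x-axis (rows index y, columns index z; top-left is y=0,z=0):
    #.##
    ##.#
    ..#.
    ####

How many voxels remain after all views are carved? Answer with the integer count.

remaining voxels: 20

start: 4×4×4 = 64 voxels
  1. axis=2 (XY plane), |mask|=7  ⇒  voxels=28
  2. axis=0 (YZ plane), |mask|=11  ⇒  voxels=20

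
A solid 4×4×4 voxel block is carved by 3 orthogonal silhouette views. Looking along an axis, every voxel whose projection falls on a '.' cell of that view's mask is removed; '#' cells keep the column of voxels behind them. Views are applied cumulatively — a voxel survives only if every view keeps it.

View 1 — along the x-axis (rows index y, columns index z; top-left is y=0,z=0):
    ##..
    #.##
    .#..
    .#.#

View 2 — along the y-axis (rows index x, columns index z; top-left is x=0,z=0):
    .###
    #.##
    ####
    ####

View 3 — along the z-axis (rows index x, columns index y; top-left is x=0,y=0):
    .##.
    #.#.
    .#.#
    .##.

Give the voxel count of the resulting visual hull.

|visual hull| = 13

before carving: 64 voxels (4×4×4)
  1. axis=0 (YZ plane), |mask|=8  ⇒  voxels=32
  2. axis=1 (XZ plane), |mask|=14  ⇒  voxels=27
  3. axis=2 (XY plane), |mask|=8  ⇒  voxels=13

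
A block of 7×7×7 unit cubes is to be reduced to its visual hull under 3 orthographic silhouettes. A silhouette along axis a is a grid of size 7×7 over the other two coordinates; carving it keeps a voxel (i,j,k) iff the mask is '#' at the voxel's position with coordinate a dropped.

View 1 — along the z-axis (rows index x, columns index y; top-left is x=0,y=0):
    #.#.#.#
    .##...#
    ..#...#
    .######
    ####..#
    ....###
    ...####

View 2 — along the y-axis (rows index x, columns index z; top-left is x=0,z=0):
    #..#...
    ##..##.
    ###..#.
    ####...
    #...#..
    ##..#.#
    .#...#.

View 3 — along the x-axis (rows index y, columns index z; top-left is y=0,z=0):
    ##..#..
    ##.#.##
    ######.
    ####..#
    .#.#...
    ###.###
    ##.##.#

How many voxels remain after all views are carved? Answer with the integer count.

voxel count = 63

full grid |V| = 343
[1] z-view keeps 27 columns → grid now 189
[2] y-view keeps 22 columns → grid now 82
[3] x-view keeps 32 columns → grid now 63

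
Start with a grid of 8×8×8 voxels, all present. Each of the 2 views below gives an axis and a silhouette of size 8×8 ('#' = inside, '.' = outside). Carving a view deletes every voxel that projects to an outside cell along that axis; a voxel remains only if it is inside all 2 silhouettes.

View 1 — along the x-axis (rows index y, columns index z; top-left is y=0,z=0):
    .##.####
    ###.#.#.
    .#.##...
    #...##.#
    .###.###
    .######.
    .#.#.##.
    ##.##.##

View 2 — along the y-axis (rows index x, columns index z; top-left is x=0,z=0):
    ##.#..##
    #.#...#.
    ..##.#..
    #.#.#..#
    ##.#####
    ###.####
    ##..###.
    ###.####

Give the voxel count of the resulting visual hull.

|visual hull| = 202

before carving: 512 voxels (8×8×8)
after view 1 [x-axis, 40 of 64 cells solid] → remaining = 320
after view 2 [y-axis, 41 of 64 cells solid] → remaining = 202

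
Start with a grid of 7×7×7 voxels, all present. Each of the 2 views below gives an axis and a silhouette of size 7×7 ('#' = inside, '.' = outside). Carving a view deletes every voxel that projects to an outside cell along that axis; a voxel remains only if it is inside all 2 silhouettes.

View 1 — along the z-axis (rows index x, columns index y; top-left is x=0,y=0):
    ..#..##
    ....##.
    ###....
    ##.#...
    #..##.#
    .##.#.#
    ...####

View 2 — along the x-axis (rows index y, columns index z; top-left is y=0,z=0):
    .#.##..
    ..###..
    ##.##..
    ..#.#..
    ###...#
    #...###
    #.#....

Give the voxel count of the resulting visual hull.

|visual hull| = 72

before carving: 343 voxels (7×7×7)
  1. axis=2 (XY plane), |mask|=23  ⇒  voxels=161
  2. axis=0 (YZ plane), |mask|=22  ⇒  voxels=72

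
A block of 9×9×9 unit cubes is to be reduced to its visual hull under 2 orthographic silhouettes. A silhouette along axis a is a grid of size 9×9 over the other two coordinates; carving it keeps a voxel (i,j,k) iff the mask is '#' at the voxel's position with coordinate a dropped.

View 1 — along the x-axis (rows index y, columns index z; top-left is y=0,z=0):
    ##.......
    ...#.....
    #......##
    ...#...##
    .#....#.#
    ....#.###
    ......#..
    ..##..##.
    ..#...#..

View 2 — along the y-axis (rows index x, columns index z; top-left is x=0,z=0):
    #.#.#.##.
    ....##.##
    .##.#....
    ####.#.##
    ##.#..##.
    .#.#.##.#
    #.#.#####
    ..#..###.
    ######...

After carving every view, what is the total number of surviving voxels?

before carving: 729 voxels (9×9×9)
after view 1 [x-axis, 23 of 81 cells solid] → remaining = 207
after view 2 [y-axis, 46 of 81 cells solid] → remaining = 114

|visual hull| = 114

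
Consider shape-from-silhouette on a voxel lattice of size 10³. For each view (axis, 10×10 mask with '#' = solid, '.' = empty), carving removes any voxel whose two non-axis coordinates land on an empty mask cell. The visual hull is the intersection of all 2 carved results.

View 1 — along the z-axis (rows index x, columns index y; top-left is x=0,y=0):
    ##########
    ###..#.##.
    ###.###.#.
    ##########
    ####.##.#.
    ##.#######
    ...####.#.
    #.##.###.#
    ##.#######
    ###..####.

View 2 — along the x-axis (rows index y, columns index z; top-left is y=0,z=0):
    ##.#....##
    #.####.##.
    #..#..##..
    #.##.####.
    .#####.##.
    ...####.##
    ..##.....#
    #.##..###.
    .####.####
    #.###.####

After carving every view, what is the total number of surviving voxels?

461 voxels

before carving: 1000 voxels (10×10×10)
step 1: project along z, AND mask (77/100) → |grid| = 770
step 2: project along x, AND mask (61/100) → |grid| = 461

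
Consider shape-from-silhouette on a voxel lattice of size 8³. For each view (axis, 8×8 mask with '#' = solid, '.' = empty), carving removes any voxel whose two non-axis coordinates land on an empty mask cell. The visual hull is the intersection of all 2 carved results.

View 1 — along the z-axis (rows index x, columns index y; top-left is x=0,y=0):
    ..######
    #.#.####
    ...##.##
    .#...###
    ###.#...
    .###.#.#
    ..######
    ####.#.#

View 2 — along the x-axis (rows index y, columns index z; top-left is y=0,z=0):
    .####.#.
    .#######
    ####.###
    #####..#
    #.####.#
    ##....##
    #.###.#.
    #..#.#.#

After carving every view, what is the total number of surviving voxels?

222 voxels

initial block: 8^3 = 512
step 1: project along z, AND mask (41/64) → |grid| = 328
step 2: project along x, AND mask (44/64) → |grid| = 222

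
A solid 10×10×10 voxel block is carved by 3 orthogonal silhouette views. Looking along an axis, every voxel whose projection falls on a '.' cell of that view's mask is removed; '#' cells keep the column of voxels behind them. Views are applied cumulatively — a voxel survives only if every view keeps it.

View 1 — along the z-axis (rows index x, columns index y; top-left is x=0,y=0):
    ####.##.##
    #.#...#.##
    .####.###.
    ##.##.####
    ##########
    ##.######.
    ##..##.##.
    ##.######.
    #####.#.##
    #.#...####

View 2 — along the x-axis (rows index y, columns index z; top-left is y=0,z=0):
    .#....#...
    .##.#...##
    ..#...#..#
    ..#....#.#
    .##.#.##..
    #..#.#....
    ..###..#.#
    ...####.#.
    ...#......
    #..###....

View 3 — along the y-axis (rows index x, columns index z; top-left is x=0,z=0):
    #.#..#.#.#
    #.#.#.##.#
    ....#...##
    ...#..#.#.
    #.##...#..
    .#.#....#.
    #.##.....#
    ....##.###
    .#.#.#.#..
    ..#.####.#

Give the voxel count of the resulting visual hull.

start: 10×10×10 = 1000 voxels
step 1: project along z, AND mask (74/100) → |grid| = 740
step 2: project along x, AND mask (36/100) → |grid| = 261
step 3: project along y, AND mask (43/100) → |grid| = 111

remaining voxels: 111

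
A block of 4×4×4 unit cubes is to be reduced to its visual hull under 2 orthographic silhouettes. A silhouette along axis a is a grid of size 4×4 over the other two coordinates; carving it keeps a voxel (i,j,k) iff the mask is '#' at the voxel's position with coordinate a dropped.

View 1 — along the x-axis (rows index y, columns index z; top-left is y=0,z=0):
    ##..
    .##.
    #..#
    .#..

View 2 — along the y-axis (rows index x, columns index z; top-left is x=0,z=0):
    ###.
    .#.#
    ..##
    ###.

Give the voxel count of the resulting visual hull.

before carving: 64 voxels (4×4×4)
[1] x-view keeps 7 columns → grid now 28
[2] y-view keeps 10 columns → grid now 18

voxel count = 18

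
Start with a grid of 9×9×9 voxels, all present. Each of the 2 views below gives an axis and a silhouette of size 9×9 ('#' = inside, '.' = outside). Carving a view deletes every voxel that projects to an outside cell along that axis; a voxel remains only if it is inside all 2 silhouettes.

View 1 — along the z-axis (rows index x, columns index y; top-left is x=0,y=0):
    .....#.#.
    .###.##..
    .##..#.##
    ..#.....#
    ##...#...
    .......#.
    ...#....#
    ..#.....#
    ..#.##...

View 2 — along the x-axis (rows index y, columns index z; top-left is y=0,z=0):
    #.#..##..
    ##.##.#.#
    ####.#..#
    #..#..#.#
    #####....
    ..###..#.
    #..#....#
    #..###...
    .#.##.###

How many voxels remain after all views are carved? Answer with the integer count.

remaining voxels: 124

before carving: 729 voxels (9×9×9)
after view 1 [z-axis, 25 of 81 cells solid] → remaining = 225
after view 2 [x-axis, 42 of 81 cells solid] → remaining = 124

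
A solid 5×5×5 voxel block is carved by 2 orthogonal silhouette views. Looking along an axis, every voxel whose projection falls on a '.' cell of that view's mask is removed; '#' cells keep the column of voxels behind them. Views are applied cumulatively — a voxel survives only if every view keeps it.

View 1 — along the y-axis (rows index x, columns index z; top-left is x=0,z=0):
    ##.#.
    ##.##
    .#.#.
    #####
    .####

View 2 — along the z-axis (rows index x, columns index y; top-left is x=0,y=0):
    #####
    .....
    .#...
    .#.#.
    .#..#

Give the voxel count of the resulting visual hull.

voxel count = 35

initial block: 5^3 = 125
[1] y-view keeps 18 columns → grid now 90
[2] z-view keeps 10 columns → grid now 35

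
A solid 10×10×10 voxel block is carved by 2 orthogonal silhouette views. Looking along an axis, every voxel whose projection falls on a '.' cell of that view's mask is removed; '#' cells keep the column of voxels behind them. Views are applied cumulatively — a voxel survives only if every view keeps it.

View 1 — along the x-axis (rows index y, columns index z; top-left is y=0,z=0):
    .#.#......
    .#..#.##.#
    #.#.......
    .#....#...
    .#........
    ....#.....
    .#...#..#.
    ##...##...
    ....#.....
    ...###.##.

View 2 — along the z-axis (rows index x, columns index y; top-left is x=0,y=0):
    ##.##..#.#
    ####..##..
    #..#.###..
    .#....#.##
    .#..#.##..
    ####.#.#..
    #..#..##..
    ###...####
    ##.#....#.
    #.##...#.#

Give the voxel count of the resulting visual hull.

start: 10×10×10 = 1000 voxels
after view 1 [x-axis, 26 of 100 cells solid] → remaining = 260
after view 2 [z-axis, 51 of 100 cells solid] → remaining = 150

150 voxels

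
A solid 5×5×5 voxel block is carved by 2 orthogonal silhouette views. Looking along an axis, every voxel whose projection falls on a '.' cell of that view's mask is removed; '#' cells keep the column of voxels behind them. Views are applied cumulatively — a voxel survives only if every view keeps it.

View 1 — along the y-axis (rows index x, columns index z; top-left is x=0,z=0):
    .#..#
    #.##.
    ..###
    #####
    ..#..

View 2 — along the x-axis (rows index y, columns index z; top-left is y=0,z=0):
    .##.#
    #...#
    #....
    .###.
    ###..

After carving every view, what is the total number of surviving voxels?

|visual hull| = 33

start: 5×5×5 = 125 voxels
carve view 1 (along y, XZ-mask fill 14/25): 70 voxels remain
carve view 2 (along x, YZ-mask fill 12/25): 33 voxels remain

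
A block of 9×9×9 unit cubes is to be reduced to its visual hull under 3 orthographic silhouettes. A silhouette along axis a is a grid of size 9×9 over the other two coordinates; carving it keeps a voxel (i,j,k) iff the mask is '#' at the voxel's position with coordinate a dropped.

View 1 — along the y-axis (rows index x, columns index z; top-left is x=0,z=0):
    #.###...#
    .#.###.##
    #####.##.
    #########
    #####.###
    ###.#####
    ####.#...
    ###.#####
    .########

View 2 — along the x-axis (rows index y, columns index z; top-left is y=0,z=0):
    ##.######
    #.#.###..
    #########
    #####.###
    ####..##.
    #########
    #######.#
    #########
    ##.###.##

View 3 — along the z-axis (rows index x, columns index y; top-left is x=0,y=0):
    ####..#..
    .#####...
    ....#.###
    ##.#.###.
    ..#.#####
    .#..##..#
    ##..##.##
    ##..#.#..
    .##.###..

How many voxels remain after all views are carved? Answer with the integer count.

263 voxels

start: 9×9×9 = 729 voxels
  1. axis=1 (XZ plane), |mask|=64  ⇒  voxels=576
  2. axis=0 (YZ plane), |mask|=69  ⇒  voxels=491
  3. axis=2 (XY plane), |mask|=45  ⇒  voxels=263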